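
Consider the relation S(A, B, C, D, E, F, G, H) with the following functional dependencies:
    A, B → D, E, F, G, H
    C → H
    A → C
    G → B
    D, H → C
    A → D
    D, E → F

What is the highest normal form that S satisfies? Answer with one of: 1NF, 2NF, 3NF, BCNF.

Candidate keys: {A, B}, {A, G}. Prime attributes: {A, B, G}.
C → H breaks BCNF: {C}⁺ = {C, H}, so {C} is not a superkey.
C → H has non-prime {H} on the right and a non-superkey on the left, so 3NF fails.
{A} is a proper subset of the key {A, B}, and {A}⁺ contains the non-prime attributes {C, D, H} — a partial dependency, so 2NF is violated.

1NF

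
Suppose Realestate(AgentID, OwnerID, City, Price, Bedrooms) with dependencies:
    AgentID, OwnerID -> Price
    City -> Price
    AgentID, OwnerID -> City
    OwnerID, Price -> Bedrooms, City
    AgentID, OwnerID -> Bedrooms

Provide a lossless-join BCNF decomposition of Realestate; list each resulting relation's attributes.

{AgentID, City, OwnerID}; {Bedrooms, City, OwnerID}; {City, Price}

Candidate key of the original relation: {AgentID, OwnerID}.
In {AgentID, Bedrooms, City, OwnerID, Price}, {City} is not a superkey ({City}⁺ restricted to this set is {City, Price}), so split on City -> Price into {City, Price} and {AgentID, Bedrooms, City, OwnerID}.
{City, Price} is in BCNF.
In {AgentID, Bedrooms, City, OwnerID}, {City, OwnerID} is not a superkey ({City, OwnerID}⁺ restricted to this set is {Bedrooms, City, OwnerID}), so split on City, OwnerID -> Bedrooms into {Bedrooms, City, OwnerID} and {AgentID, City, OwnerID}.
{Bedrooms, City, OwnerID} is in BCNF.
{AgentID, City, OwnerID} is in BCNF.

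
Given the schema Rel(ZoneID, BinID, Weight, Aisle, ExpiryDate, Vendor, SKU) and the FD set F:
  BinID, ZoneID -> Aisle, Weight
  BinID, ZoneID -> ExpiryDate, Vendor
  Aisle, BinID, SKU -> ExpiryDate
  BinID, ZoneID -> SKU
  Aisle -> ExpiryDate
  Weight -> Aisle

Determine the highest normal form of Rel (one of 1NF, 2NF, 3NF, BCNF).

Candidate key: {BinID, ZoneID}. Prime attributes: {BinID, ZoneID}.
For Aisle, BinID, SKU -> ExpiryDate we have {Aisle, BinID, SKU}⁺ = {Aisle, BinID, ExpiryDate, SKU}; {Aisle, BinID, SKU} is not a superkey, so BCNF fails.
Aisle, BinID, SKU -> ExpiryDate determines the non-prime attribute {ExpiryDate} from a non-superkey — 3NF is violated.
Checking every proper subset of each key, none determines a non-prime attribute — 2NF is satisfied.

2NF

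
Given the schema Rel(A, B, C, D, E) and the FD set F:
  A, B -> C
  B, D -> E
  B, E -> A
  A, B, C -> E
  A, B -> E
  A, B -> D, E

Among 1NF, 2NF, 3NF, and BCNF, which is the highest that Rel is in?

Candidate keys: {A, B}, {B, D}, {B, E}. Prime attributes: {A, B, D, E}.
The left-hand side of every FD is a superkey, so BCNF is satisfied.

BCNF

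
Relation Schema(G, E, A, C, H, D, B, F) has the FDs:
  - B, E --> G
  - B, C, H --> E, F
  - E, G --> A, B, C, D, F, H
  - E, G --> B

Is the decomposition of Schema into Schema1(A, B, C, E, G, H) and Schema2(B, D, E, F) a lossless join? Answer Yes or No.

The shared attributes are {B, E} and {B, E}⁺ = {A, B, C, D, E, F, G, H}.
This includes all of Schema1, so the common attributes are a superkey of Schema1 — the join is lossless.

Yes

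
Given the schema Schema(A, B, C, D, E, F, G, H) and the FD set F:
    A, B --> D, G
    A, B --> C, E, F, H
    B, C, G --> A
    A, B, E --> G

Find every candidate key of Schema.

Attributes never on any right-hand side: {B} — every candidate key must contain it.
{A, B}⁺ = {A, B, C, D, E, F, G, H} — all of the relation — so {A, B} is a candidate key.
{B, C, G}⁺ = {A, B, C, D, E, F, G, H} — all of the relation — so {B, C, G} is a candidate key.
No proper subset of any of these is a key, and no other minimal superkey exists.

{A, B}, {B, C, G}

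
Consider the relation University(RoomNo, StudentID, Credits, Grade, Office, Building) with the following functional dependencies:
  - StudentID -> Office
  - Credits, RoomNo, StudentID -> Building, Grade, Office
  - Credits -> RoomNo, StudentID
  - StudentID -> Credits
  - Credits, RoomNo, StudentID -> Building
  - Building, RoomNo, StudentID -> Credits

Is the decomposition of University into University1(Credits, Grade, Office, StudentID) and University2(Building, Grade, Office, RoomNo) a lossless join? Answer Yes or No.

The shared attributes are {Grade, Office} and {Grade, Office}⁺ = {Grade, Office}.
The closure covers neither University1 nor University2 entirely; the join is not lossless.

No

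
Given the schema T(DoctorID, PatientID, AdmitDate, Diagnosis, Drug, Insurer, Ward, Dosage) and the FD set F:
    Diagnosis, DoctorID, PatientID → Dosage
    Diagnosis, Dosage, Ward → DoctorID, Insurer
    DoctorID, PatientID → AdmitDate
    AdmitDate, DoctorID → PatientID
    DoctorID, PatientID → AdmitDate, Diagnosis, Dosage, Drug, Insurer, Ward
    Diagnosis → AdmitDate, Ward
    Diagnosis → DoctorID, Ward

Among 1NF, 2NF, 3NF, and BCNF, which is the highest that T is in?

BCNF

Candidate keys: {AdmitDate, DoctorID}, {Diagnosis}, {DoctorID, PatientID}. Prime attributes: {AdmitDate, Diagnosis, DoctorID, PatientID}.
The left-hand side of every FD is a superkey, so BCNF is satisfied.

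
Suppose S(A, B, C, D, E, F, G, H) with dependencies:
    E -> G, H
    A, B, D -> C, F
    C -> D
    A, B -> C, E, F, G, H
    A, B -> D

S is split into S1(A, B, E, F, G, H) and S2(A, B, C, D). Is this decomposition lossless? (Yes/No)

Yes

Common attributes: {A, B}; their closure is {A, B, C, D, E, F, G, H}.
This includes all of S1, so the common attributes are a superkey of S1 — the join is lossless.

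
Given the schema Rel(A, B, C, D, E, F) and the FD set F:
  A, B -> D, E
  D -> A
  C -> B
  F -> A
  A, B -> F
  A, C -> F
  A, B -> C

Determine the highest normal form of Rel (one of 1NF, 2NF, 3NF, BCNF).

3NF

Candidate keys: {A, B}, {A, C}, {B, D}, {B, F}, {C, D}, {C, F}. Prime attributes: {A, B, C, D, F}.
For D -> A we have {D}⁺ = {A, D}; {D} is not a superkey, so BCNF fails.
Its right-hand attributes {A} are all prime, as are those of every other non-superkey FD — the relation is in 3NF.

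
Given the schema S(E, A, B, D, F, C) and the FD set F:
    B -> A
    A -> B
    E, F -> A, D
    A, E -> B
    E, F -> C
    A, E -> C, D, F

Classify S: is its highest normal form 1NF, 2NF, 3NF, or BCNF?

Candidate keys: {A, E}, {B, E}, {E, F}. Prime attributes: {A, B, E, F}.
B -> A breaks BCNF: {B}⁺ = {A, B}, so {B} is not a superkey.
Its right-hand attributes {A} are all prime, as are those of every other non-superkey FD — the relation is in 3NF.

3NF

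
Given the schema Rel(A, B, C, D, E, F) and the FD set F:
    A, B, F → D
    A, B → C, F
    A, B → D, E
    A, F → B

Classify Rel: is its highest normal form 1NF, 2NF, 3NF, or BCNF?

Candidate keys: {A, B}, {A, F}. Prime attributes: {A, B, F}.
Every FD has a superkey on the left, so the relation is in BCNF.

BCNF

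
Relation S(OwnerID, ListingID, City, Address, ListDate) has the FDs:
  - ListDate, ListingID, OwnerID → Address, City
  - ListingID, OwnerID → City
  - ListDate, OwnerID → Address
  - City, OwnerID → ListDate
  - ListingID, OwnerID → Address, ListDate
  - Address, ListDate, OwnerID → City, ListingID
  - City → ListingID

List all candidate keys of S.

{City, OwnerID}, {ListDate, OwnerID}, {ListingID, OwnerID}

No FD produces {OwnerID}, so it must be in every candidate key.
{City, OwnerID} is a candidate key since {City, OwnerID}⁺ = {Address, City, ListDate, ListingID, OwnerID} covers every attribute.
{ListDate, OwnerID} is a candidate key since {ListDate, OwnerID}⁺ = {Address, City, ListDate, ListingID, OwnerID} covers every attribute.
{ListingID, OwnerID} is a candidate key since {ListingID, OwnerID}⁺ = {Address, City, ListDate, ListingID, OwnerID} covers every attribute.
No proper subset of any of these is a key, and no other minimal superkey exists.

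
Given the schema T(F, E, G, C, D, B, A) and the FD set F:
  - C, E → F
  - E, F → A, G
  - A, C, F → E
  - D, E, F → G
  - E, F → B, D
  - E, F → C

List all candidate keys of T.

{A, C, F}, {C, E}, {E, F}

Closure of {C, E} is {A, B, C, D, E, F, G}, the whole schema; {C, E} is a candidate key.
Closure of {E, F} is {A, B, C, D, E, F, G}, the whole schema; {E, F} is a candidate key.
Closure of {A, C, F} is {A, B, C, D, E, F, G}, the whole schema; {A, C, F} is a candidate key.
No proper subset of any of these is a key, and no other minimal superkey exists.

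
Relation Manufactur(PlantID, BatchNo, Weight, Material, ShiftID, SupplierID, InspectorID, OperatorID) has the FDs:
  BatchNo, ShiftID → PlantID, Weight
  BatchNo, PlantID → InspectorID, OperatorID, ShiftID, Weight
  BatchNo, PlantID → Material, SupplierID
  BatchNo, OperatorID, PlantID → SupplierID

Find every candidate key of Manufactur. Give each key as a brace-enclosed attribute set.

{BatchNo} never appears on the right of any FD, so every key must include it.
Closure of {BatchNo, PlantID} is {BatchNo, InspectorID, Material, OperatorID, PlantID, ShiftID, SupplierID, Weight}, the whole schema; {BatchNo, PlantID} is a candidate key.
Closure of {BatchNo, ShiftID} is {BatchNo, InspectorID, Material, OperatorID, PlantID, ShiftID, SupplierID, Weight}, the whole schema; {BatchNo, ShiftID} is a candidate key.
Any other superkey properly contains one of these, so there are no further candidate keys.

{BatchNo, PlantID}, {BatchNo, ShiftID}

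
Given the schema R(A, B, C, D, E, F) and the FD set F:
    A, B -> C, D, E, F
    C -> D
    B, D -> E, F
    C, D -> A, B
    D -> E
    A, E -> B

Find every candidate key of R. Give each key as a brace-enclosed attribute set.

{C}⁺ = {A, B, C, D, E, F}, which is every attribute, so {C} is a candidate key.
{A, B}⁺ = {A, B, C, D, E, F}, which is every attribute, so {A, B} is a candidate key.
{A, D}⁺ = {A, B, C, D, E, F}, which is every attribute, so {A, D} is a candidate key.
{A, E}⁺ = {A, B, C, D, E, F}, which is every attribute, so {A, E} is a candidate key.
These are minimal and exhaustive — every other superkey contains one of them.

{A, B}, {A, D}, {A, E}, {C}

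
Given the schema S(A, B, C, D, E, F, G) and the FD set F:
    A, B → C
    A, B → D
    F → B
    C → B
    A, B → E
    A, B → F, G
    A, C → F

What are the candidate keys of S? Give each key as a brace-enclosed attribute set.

No FD produces {A}, so it must be in every candidate key.
Closure of {A, B} is {A, B, C, D, E, F, G}, the whole schema; {A, B} is a candidate key.
Closure of {A, C} is {A, B, C, D, E, F, G}, the whole schema; {A, C} is a candidate key.
Closure of {A, F} is {A, B, C, D, E, F, G}, the whole schema; {A, F} is a candidate key.
Any other superkey properly contains one of these, so there are no further candidate keys.

{A, B}, {A, C}, {A, F}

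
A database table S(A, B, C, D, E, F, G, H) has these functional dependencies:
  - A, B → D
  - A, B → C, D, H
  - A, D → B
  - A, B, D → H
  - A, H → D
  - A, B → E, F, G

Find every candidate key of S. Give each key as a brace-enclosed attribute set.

No FD produces {A}, so it must be in every candidate key.
{A, B} is a candidate key since {A, B}⁺ = {A, B, C, D, E, F, G, H} covers every attribute.
{A, D} is a candidate key since {A, D}⁺ = {A, B, C, D, E, F, G, H} covers every attribute.
{A, H} is a candidate key since {A, H}⁺ = {A, B, C, D, E, F, G, H} covers every attribute.
These are minimal and exhaustive — every other superkey contains one of them.

{A, B}, {A, D}, {A, H}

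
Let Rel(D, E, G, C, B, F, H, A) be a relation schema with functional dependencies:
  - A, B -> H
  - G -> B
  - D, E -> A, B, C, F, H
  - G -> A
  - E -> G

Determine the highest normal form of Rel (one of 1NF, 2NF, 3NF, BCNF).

Candidate key: {D, E}. Prime attributes: {D, E}.
A, B -> H breaks BCNF: {A, B}⁺ = {A, B, H}, so {A, B} is not a superkey.
A, B -> H determines the non-prime attribute {H} from a non-superkey — 3NF is violated.
Since {E} ⊂ {D, E} and {E}⁺ ⊇ {A, B, G, H} with {A, B, G, H} non-prime, there is a partial dependency; 2NF fails.

1NF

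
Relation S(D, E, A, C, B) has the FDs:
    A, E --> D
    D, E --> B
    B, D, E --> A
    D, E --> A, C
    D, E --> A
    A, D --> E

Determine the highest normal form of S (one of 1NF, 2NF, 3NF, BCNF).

Candidate keys: {A, D}, {A, E}, {D, E}. Prime attributes: {A, D, E}.
Every FD has a superkey on the left, so the relation is in BCNF.

BCNF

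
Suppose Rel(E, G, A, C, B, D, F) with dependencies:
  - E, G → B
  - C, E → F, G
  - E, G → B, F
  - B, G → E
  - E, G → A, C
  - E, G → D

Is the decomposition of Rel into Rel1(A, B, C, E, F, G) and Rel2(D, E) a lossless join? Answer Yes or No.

Common attributes: {E}; their closure is {E}.
The closure covers neither Rel1 nor Rel2 entirely; the join is not lossless.

No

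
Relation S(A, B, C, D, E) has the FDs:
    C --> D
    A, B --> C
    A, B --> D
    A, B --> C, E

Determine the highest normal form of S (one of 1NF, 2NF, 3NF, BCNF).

Candidate key: {A, B}. Prime attributes: {A, B}.
C --> D breaks BCNF: {C}⁺ = {C, D}, so {C} is not a superkey.
C --> D determines the non-prime attribute {D} from a non-superkey — 3NF is violated.
No non-prime attribute depends on a proper subset of any candidate key, so 2NF holds.

2NF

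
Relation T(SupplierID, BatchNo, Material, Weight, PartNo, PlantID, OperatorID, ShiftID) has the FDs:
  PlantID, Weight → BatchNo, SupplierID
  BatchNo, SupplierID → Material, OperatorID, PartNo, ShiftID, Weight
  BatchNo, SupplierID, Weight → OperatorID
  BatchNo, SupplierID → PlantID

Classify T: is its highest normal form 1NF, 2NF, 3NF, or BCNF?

Candidate keys: {BatchNo, SupplierID}, {PlantID, Weight}. Prime attributes: {BatchNo, PlantID, SupplierID, Weight}.
The left-hand side of every FD is a superkey, so BCNF is satisfied.

BCNF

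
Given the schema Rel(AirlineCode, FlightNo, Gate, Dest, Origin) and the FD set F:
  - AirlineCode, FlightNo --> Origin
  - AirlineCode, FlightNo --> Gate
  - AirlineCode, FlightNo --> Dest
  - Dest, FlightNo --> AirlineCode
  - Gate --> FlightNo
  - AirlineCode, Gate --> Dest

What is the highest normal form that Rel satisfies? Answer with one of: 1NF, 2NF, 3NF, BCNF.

3NF

Candidate keys: {AirlineCode, FlightNo}, {AirlineCode, Gate}, {Dest, FlightNo}, {Dest, Gate}. Prime attributes: {AirlineCode, Dest, FlightNo, Gate}.
Gate --> FlightNo: {Gate}⁺ = {FlightNo, Gate}, which is not all of the attributes, so the left side is not a superkey — BCNF is violated.
Its right-hand attributes {FlightNo} are all prime, as are those of every other non-superkey FD — the relation is in 3NF.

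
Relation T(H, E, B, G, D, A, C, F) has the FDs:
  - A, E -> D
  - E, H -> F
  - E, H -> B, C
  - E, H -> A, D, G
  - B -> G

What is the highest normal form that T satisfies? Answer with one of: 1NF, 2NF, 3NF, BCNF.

Candidate key: {E, H}. Prime attributes: {E, H}.
A, E -> D: {A, E}⁺ = {A, D, E}, which is not all of the attributes, so the left side is not a superkey — BCNF is violated.
A, E -> D determines the non-prime attribute {D} from a non-superkey — 3NF is violated.
Checking every proper subset of each key, none determines a non-prime attribute — 2NF is satisfied.

2NF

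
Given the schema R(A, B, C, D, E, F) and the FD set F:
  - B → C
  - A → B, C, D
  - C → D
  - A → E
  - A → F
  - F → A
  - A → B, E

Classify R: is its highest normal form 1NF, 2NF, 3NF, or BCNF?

Candidate keys: {A}, {F}. Prime attributes: {A, F}.
B → C: {B}⁺ = {B, C, D}, which is not all of the attributes, so the left side is not a superkey — BCNF is violated.
B → C has non-prime {C} on the right and a non-superkey on the left, so 3NF fails.
Every candidate key is a single attribute, so no partial dependency is possible; 2NF holds.

2NF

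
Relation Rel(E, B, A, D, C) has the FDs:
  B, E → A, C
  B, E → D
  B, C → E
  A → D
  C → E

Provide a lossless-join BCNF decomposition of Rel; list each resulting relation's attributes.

{A, B, C}; {A, D}; {C, E}

Candidate keys of the original relation: {B, C}, {B, E}.
Within {A, B, C, D, E}: {A}⁺ ∩ {A, B, C, D, E} = {A, D}, not the whole set, so A → D violates BCNF; decompose into {A, D} and {A, B, C, E}.
{A, D} is in BCNF.
Within {A, B, C, E}: {C}⁺ ∩ {A, B, C, E} = {C, E}, not the whole set, so C → E violates BCNF; decompose into {C, E} and {A, B, C}.
{C, E} is in BCNF.
{A, B, C} is in BCNF.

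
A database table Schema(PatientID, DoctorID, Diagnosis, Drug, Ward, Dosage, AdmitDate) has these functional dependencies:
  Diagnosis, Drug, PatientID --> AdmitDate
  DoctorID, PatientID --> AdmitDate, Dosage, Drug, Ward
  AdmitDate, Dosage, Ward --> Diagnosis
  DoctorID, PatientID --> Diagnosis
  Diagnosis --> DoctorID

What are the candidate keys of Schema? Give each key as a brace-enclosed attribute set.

Attributes never on any right-hand side: {PatientID} — every candidate key must contain it.
{Diagnosis, PatientID} is a candidate key since {Diagnosis, PatientID}⁺ = {AdmitDate, Diagnosis, DoctorID, Dosage, Drug, PatientID, Ward} covers every attribute.
{DoctorID, PatientID} is a candidate key since {DoctorID, PatientID}⁺ = {AdmitDate, Diagnosis, DoctorID, Dosage, Drug, PatientID, Ward} covers every attribute.
{AdmitDate, Dosage, PatientID, Ward} is a candidate key since {AdmitDate, Dosage, PatientID, Ward}⁺ = {AdmitDate, Diagnosis, DoctorID, Dosage, Drug, PatientID, Ward} covers every attribute.
These are minimal and exhaustive — every other superkey contains one of them.

{AdmitDate, Dosage, PatientID, Ward}, {Diagnosis, PatientID}, {DoctorID, PatientID}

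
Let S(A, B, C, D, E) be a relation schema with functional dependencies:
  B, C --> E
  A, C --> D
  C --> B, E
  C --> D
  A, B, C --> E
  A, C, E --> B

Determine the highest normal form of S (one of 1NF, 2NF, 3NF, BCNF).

Candidate key: {A, C}. Prime attributes: {A, C}.
For B, C --> E we have {B, C}⁺ = {B, C, D, E}; {B, C} is not a superkey, so BCNF fails.
B, C --> E has non-prime {E} on the right and a non-superkey on the left, so 3NF fails.
The proper key subset {C} of {A, C} determines non-prime {B, D, E}, so the relation is not even in 2NF.

1NF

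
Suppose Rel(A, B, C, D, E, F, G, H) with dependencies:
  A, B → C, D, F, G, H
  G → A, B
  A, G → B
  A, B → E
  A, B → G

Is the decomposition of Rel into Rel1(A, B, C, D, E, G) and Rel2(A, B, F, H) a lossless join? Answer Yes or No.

Yes

Rel1 ∩ Rel2 = {A, B}; its closure under F is {A, B, C, D, E, F, G, H}.
This includes all of Rel1, so the common attributes are a superkey of Rel1 — the join is lossless.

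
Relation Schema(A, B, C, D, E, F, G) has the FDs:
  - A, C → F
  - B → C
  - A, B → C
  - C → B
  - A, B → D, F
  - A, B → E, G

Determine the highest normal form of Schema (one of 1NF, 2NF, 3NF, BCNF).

Candidate keys: {A, B}, {A, C}. Prime attributes: {A, B, C}.
B → C breaks BCNF: {B}⁺ = {B, C}, so {B} is not a superkey.
But every attribute on its right side ({C}) is prime, and the same holds for every other non-superkey FD, so 3NF still holds.

3NF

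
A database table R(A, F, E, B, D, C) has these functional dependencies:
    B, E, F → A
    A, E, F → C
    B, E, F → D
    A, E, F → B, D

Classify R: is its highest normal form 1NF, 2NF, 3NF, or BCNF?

BCNF

Candidate keys: {A, E, F}, {B, E, F}. Prime attributes: {A, B, E, F}.
Each dependency's left side is a superkey — BCNF holds.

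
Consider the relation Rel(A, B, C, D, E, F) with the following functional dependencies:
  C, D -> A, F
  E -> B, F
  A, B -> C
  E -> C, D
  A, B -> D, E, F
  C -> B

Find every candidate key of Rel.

{E}⁺ = {A, B, C, D, E, F}, which is every attribute, so {E} is a candidate key.
{A, B}⁺ = {A, B, C, D, E, F}, which is every attribute, so {A, B} is a candidate key.
{A, C}⁺ = {A, B, C, D, E, F}, which is every attribute, so {A, C} is a candidate key.
{C, D}⁺ = {A, B, C, D, E, F}, which is every attribute, so {C, D} is a candidate key.
These are minimal and exhaustive — every other superkey contains one of them.

{A, B}, {A, C}, {C, D}, {E}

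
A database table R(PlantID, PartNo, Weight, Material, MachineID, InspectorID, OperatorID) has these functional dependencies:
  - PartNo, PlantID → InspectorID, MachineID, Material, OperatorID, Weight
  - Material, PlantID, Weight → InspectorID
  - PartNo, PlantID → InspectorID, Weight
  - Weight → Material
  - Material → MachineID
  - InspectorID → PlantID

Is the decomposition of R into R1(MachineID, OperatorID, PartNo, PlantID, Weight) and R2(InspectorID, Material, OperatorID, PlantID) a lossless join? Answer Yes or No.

R1 ∩ R2 = {OperatorID, PlantID}; its closure under F is {OperatorID, PlantID}.
R1 ⊄ {OperatorID, PlantID} and R2 ⊄ {OperatorID, PlantID}, so the split is lossy.

No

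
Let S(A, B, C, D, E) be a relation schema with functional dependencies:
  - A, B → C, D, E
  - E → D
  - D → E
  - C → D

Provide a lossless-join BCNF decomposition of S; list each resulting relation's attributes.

Candidate key of the original relation: {A, B}.
{A, B, C, D, E}: {E} determines {D, E} here but is not a superkey — split on E → D, giving {D, E} and {A, B, C, E}.
{D, E} has no BCNF violation.
{A, B, C, E}: {C} determines {C, E} here but is not a superkey — split on C → E, giving {C, E} and {A, B, C}.
{C, E} has no BCNF violation.
{A, B, C} has no BCNF violation.

{A, B, C}; {C, E}; {D, E}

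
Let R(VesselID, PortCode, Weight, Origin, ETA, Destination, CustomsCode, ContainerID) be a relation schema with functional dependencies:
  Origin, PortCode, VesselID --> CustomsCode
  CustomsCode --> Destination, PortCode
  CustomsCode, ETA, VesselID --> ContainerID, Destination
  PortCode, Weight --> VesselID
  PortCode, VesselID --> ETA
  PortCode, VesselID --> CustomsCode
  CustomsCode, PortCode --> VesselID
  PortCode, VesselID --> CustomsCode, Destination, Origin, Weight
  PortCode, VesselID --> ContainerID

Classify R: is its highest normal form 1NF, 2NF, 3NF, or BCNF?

BCNF

Candidate keys: {CustomsCode}, {PortCode, VesselID}, {PortCode, Weight}. Prime attributes: {CustomsCode, PortCode, VesselID, Weight}.
Each dependency's left side is a superkey — BCNF holds.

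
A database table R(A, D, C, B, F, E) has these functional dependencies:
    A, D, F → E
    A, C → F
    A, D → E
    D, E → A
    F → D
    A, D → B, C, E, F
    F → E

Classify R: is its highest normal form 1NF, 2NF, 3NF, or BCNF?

Candidate keys: {A, C}, {A, D}, {D, E}, {F}. Prime attributes: {A, C, D, E, F}.
Every FD has a superkey on the left, so the relation is in BCNF.

BCNF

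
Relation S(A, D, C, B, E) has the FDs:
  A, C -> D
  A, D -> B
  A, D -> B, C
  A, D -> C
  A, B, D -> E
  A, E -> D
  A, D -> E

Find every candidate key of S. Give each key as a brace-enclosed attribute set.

{A, C}, {A, D}, {A, E}

No FD produces {A}, so it must be in every candidate key.
{A, C}⁺ = {A, B, C, D, E}, which is every attribute, so {A, C} is a candidate key.
{A, D}⁺ = {A, B, C, D, E}, which is every attribute, so {A, D} is a candidate key.
{A, E}⁺ = {A, B, C, D, E}, which is every attribute, so {A, E} is a candidate key.
These are minimal and exhaustive — every other superkey contains one of them.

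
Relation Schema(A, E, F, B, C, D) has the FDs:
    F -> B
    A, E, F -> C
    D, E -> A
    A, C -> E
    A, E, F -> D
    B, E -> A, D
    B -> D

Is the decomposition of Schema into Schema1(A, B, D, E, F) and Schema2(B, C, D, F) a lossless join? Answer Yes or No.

The shared attributes are {B, D, F} and {B, D, F}⁺ = {B, D, F}.
The closure covers neither Schema1 nor Schema2 entirely; the join is not lossless.

No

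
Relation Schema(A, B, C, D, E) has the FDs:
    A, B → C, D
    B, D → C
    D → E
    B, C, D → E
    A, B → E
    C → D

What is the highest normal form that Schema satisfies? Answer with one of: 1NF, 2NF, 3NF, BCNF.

Candidate key: {A, B}. Prime attributes: {A, B}.
B, D → C: {B, D}⁺ = {B, C, D, E}, which is not all of the attributes, so the left side is not a superkey — BCNF is violated.
Because {C} is non-prime and the left side of B, D → C is not a superkey, the relation is not in 3NF.
No non-prime attribute depends on a proper subset of any candidate key, so 2NF holds.

2NF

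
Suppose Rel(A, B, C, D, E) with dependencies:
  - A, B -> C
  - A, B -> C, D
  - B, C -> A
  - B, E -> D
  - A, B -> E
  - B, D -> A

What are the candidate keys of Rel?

No FD produces {B}, so it must be in every candidate key.
{A, B}⁺ = {A, B, C, D, E}, which is every attribute, so {A, B} is a candidate key.
{B, C}⁺ = {A, B, C, D, E}, which is every attribute, so {B, C} is a candidate key.
{B, D}⁺ = {A, B, C, D, E}, which is every attribute, so {B, D} is a candidate key.
{B, E}⁺ = {A, B, C, D, E}, which is every attribute, so {B, E} is a candidate key.
Any other superkey properly contains one of these, so there are no further candidate keys.

{A, B}, {B, C}, {B, D}, {B, E}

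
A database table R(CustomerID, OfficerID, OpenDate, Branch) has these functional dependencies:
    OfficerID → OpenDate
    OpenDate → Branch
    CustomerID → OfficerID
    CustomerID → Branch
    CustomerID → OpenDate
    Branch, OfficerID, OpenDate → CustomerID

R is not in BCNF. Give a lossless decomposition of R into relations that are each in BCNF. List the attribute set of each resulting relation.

{Branch, OpenDate}; {CustomerID, OfficerID, OpenDate}

Candidate keys of the original relation: {CustomerID}, {OfficerID}.
In {Branch, CustomerID, OfficerID, OpenDate}, {OpenDate} is not a superkey ({OpenDate}⁺ restricted to this set is {Branch, OpenDate}), so split on OpenDate → Branch into {Branch, OpenDate} and {CustomerID, OfficerID, OpenDate}.
{Branch, OpenDate} has no BCNF violation.
{CustomerID, OfficerID, OpenDate} has no BCNF violation.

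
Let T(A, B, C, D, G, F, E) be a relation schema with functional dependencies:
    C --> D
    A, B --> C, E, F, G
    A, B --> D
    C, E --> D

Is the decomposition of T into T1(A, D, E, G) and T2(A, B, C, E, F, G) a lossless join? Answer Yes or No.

No

Common attributes: {A, E, G}; their closure is {A, E, G}.
Neither T1 nor T2 is contained in that closure, so the decomposition is lossy.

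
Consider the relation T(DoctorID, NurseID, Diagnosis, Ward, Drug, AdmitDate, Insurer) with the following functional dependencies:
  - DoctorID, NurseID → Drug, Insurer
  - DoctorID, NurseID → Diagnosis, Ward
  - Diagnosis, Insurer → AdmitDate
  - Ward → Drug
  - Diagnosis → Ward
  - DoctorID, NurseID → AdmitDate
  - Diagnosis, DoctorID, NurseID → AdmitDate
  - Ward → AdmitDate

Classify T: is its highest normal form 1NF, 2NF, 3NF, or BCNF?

Candidate key: {DoctorID, NurseID}. Prime attributes: {DoctorID, NurseID}.
For Diagnosis, Insurer → AdmitDate we have {Diagnosis, Insurer}⁺ = {AdmitDate, Diagnosis, Drug, Insurer, Ward}; {Diagnosis, Insurer} is not a superkey, so BCNF fails.
Because {AdmitDate} is non-prime and the left side of Diagnosis, Insurer → AdmitDate is not a superkey, the relation is not in 3NF.
No proper subset of a key has a non-prime attribute in its closure, so there is no partial dependency; 2NF holds.

2NF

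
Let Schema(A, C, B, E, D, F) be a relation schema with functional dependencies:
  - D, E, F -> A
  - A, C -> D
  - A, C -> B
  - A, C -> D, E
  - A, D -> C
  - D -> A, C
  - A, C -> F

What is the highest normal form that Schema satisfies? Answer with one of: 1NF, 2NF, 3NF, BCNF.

Candidate keys: {A, C}, {D}. Prime attributes: {A, C, D}.
The left-hand side of every FD is a superkey, so BCNF is satisfied.

BCNF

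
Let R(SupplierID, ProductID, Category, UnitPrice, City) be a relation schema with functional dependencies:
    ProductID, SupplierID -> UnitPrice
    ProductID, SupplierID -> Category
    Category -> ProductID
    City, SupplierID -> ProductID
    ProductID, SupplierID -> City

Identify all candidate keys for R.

{Category, SupplierID}, {City, SupplierID}, {ProductID, SupplierID}

{SupplierID} never appears on the right of any FD, so every key must include it.
{Category, SupplierID}⁺ = {Category, City, ProductID, SupplierID, UnitPrice}, which is every attribute, so {Category, SupplierID} is a candidate key.
{City, SupplierID}⁺ = {Category, City, ProductID, SupplierID, UnitPrice}, which is every attribute, so {City, SupplierID} is a candidate key.
{ProductID, SupplierID}⁺ = {Category, City, ProductID, SupplierID, UnitPrice}, which is every attribute, so {ProductID, SupplierID} is a candidate key.
Any other superkey properly contains one of these, so there are no further candidate keys.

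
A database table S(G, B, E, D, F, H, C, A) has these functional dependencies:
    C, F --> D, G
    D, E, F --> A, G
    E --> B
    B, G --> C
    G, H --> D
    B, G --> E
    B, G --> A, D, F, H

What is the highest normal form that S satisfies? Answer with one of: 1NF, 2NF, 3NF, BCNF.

Candidate keys: {B, C, F}, {B, G}, {C, E, F}, {D, E, F}, {E, G}. Prime attributes: {B, C, D, E, F, G}.
C, F --> D, G: {C, F}⁺ = {C, D, F, G}, which is not all of the attributes, so the left side is not a superkey — BCNF is violated.
But every attribute on its right side ({D, G}) is prime, and the same holds for every other non-superkey FD, so 3NF still holds.

3NF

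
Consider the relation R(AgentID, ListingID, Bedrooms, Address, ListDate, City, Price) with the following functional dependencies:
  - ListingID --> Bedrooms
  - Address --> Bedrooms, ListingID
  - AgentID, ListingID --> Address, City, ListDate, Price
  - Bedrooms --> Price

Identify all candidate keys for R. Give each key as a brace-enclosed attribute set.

Attributes never on any right-hand side: {AgentID} — every candidate key must contain it.
{Address, AgentID} is a candidate key since {Address, AgentID}⁺ = {Address, AgentID, Bedrooms, City, ListDate, ListingID, Price} covers every attribute.
{AgentID, ListingID} is a candidate key since {AgentID, ListingID}⁺ = {Address, AgentID, Bedrooms, City, ListDate, ListingID, Price} covers every attribute.
Any other superkey properly contains one of these, so there are no further candidate keys.

{Address, AgentID}, {AgentID, ListingID}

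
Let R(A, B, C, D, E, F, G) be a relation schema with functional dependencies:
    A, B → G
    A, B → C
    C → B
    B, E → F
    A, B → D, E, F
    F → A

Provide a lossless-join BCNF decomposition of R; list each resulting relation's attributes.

Candidate keys of the original relation: {A, B}, {A, C}, {B, E}, {B, F}, {C, E}, {C, F}.
{A, B, C, D, E, F, G}: {C} determines {B, C} here but is not a superkey — split on C → B, giving {B, C} and {A, C, D, E, F, G}.
{B, C} has no BCNF violation.
{A, C, D, E, F, G}: {F} determines {A, F} here but is not a superkey — split on F → A, giving {A, F} and {C, D, E, F, G}.
{A, F} has no BCNF violation.
{C, D, E, F, G} has no BCNF violation.

{A, F}; {B, C}; {C, D, E, F, G}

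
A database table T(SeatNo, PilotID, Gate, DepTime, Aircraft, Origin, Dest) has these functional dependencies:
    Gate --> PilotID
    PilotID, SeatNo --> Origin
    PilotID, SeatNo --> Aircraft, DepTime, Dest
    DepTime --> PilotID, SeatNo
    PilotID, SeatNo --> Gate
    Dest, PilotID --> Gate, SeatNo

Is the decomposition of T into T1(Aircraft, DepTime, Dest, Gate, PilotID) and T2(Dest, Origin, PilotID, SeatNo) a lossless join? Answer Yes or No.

Yes

The shared attributes are {Dest, PilotID} and {Dest, PilotID}⁺ = {Aircraft, DepTime, Dest, Gate, Origin, PilotID, SeatNo}.
This includes all of T1, so the common attributes are a superkey of T1 — the join is lossless.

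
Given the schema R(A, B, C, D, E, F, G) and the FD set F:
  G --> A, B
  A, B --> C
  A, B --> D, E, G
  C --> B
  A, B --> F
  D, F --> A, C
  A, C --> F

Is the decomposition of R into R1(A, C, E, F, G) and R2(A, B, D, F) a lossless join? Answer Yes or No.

No

The shared attributes are {A, F} and {A, F}⁺ = {A, F}.
Neither R1 nor R2 is contained in that closure, so the decomposition is lossy.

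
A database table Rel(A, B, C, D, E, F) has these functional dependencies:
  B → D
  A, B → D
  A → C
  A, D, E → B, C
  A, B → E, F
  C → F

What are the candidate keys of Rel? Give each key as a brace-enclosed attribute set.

{A, B}, {A, D, E}

Attributes never on any right-hand side: {A} — every candidate key must contain it.
{A, B}⁺ = {A, B, C, D, E, F} — all of the relation — so {A, B} is a candidate key.
{A, D, E}⁺ = {A, B, C, D, E, F} — all of the relation — so {A, D, E} is a candidate key.
Any other superkey properly contains one of these, so there are no further candidate keys.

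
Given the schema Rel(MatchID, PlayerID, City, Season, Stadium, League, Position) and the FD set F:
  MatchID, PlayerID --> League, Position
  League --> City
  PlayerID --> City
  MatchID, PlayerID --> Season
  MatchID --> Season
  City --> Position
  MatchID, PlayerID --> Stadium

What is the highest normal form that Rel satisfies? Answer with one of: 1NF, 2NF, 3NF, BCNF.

Candidate key: {MatchID, PlayerID}. Prime attributes: {MatchID, PlayerID}.
League --> City: {League}⁺ = {City, League, Position}, which is not all of the attributes, so the left side is not a superkey — BCNF is violated.
League --> City determines the non-prime attribute {City} from a non-superkey — 3NF is violated.
The proper key subset {MatchID} of {MatchID, PlayerID} determines non-prime {Season}, so the relation is not even in 2NF.

1NF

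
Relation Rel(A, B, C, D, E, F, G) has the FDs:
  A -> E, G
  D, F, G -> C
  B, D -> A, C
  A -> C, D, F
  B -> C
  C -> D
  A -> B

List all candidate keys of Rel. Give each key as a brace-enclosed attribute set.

{A}, {B}

Closure of {A} is {A, B, C, D, E, F, G}, the whole schema; {A} is a candidate key.
Closure of {B} is {A, B, C, D, E, F, G}, the whole schema; {B} is a candidate key.
No proper subset of any of these is a key, and no other minimal superkey exists.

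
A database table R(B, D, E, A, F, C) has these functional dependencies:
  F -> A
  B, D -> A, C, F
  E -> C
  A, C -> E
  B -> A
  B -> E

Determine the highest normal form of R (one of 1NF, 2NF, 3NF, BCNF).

Candidate key: {B, D}. Prime attributes: {B, D}.
For F -> A we have {F}⁺ = {A, F}; {F} is not a superkey, so BCNF fails.
F -> A determines the non-prime attribute {A} from a non-superkey — 3NF is violated.
The proper key subset {B} of {B, D} determines non-prime {A, C, E}, so the relation is not even in 2NF.

1NF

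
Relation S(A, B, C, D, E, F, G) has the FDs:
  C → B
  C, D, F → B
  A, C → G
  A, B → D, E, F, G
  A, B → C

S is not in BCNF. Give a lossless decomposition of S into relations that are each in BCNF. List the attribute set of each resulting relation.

Candidate keys of the original relation: {A, B}, {A, C}.
Within {A, B, C, D, E, F, G}: {C}⁺ ∩ {A, B, C, D, E, F, G} = {B, C}, not the whole set, so C → B violates BCNF; decompose into {B, C} and {A, C, D, E, F, G}.
{B, C} is in BCNF.
{A, C, D, E, F, G} is in BCNF.

{A, C, D, E, F, G}; {B, C}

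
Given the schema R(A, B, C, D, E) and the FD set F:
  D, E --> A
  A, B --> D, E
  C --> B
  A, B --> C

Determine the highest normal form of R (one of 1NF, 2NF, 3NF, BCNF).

3NF

Candidate keys: {A, B}, {A, C}, {B, D, E}, {C, D, E}. Prime attributes: {A, B, C, D, E}.
D, E --> A breaks BCNF: {D, E}⁺ = {A, D, E}, so {D, E} is not a superkey.
Its right-hand attributes {A} are all prime, as are those of every other non-superkey FD — the relation is in 3NF.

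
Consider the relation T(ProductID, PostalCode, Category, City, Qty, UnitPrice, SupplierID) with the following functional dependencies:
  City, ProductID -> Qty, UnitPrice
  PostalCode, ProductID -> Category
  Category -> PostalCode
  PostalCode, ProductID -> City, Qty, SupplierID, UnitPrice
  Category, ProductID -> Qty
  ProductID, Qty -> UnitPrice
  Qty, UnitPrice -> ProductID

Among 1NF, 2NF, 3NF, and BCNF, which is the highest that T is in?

3NF

Candidate keys: {Category, ProductID}, {Category, Qty, UnitPrice}, {PostalCode, ProductID}, {PostalCode, Qty, UnitPrice}. Prime attributes: {Category, PostalCode, ProductID, Qty, UnitPrice}.
For City, ProductID -> Qty, UnitPrice we have {City, ProductID}⁺ = {City, ProductID, Qty, UnitPrice}; {City, ProductID} is not a superkey, so BCNF fails.
But every attribute on its right side ({Qty, UnitPrice}) is prime, and the same holds for every other non-superkey FD, so 3NF still holds.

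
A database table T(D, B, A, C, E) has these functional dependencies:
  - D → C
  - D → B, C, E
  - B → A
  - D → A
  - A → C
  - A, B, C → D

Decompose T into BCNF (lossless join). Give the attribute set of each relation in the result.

{A, B, D, E}; {A, C}

Candidate keys of the original relation: {B}, {D}.
In {A, B, C, D, E}, {A} is not a superkey ({A}⁺ restricted to this set is {A, C}), so split on A → C into {A, C} and {A, B, D, E}.
{A, C} is in BCNF.
{A, B, D, E} is in BCNF.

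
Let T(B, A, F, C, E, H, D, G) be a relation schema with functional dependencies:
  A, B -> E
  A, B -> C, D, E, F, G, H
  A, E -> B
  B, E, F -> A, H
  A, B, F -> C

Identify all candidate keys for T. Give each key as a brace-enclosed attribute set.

{A, B}, {A, E}, {B, E, F}

{A, B} is a candidate key since {A, B}⁺ = {A, B, C, D, E, F, G, H} covers every attribute.
{A, E} is a candidate key since {A, E}⁺ = {A, B, C, D, E, F, G, H} covers every attribute.
{B, E, F} is a candidate key since {B, E, F}⁺ = {A, B, C, D, E, F, G, H} covers every attribute.
Any other superkey properly contains one of these, so there are no further candidate keys.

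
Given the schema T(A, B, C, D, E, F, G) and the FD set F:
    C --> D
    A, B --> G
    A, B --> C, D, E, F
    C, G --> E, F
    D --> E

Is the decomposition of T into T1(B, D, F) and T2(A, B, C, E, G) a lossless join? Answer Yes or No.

T1 ∩ T2 = {B}; its closure under F is {B}.
T1 ⊄ {B} and T2 ⊄ {B}, so the split is lossy.

No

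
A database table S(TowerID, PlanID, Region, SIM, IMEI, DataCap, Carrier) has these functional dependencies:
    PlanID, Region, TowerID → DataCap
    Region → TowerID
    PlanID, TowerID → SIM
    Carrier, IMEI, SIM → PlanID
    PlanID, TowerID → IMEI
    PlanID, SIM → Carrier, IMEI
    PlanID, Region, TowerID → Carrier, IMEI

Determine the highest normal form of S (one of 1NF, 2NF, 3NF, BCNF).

Candidate keys: {Carrier, IMEI, Region, SIM}, {PlanID, Region}. Prime attributes: {Carrier, IMEI, PlanID, Region, SIM}.
Region → TowerID breaks BCNF: {Region}⁺ = {Region, TowerID}, so {Region} is not a superkey.
Because {TowerID} is non-prime and the left side of Region → TowerID is not a superkey, the relation is not in 3NF.
{Region} is a proper subset of the key {PlanID, Region}, and {Region}⁺ contains the non-prime attribute {TowerID} — a partial dependency, so 2NF is violated.

1NF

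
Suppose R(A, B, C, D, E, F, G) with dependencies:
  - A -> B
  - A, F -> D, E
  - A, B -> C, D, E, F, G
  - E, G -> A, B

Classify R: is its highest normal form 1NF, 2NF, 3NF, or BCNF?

BCNF

Candidate keys: {A}, {E, G}. Prime attributes: {A, E, G}.
Every FD has a superkey on the left, so the relation is in BCNF.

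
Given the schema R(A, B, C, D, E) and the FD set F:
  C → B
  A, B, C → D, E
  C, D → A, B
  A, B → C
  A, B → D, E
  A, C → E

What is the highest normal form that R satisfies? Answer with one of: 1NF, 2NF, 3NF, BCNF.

Candidate keys: {A, B}, {A, C}, {C, D}. Prime attributes: {A, B, C, D}.
For C → B we have {C}⁺ = {B, C}; {C} is not a superkey, so BCNF fails.
Since {B} ⊆ prime attributes and every other non-superkey FD also has a prime right side, the schema is in 3NF.

3NF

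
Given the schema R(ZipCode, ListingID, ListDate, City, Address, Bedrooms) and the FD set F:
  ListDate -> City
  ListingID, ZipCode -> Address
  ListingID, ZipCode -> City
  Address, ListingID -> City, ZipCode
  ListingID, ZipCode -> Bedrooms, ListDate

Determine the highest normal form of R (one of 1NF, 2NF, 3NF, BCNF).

Candidate keys: {Address, ListingID}, {ListingID, ZipCode}. Prime attributes: {Address, ListingID, ZipCode}.
ListDate -> City: {ListDate}⁺ = {City, ListDate}, which is not all of the attributes, so the left side is not a superkey — BCNF is violated.
ListDate -> City has non-prime {City} on the right and a non-superkey on the left, so 3NF fails.
No non-prime attribute depends on a proper subset of any candidate key, so 2NF holds.

2NF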